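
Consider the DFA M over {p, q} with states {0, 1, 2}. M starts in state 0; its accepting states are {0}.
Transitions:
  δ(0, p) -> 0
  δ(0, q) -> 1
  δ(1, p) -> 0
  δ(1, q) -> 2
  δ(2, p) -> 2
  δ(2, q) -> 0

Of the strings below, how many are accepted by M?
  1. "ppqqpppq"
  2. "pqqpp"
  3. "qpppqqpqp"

2

"ppqqpppq": accepted
"pqqpp": rejected
"qpppqqpqp": accepted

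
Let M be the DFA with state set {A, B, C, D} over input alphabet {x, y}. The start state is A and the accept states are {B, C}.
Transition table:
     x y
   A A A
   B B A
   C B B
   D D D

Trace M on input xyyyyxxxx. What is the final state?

A

A --x--> A
A --y--> A
A --y--> A
A --y--> A
A --y--> A
A --x--> A
A --x--> A
A --x--> A
A --x--> A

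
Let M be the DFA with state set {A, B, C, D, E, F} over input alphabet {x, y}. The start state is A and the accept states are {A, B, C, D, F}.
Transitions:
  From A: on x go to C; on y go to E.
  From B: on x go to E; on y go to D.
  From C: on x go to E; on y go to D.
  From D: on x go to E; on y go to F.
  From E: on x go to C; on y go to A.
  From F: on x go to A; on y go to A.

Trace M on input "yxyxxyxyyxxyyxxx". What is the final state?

A --y--> E
E --x--> C
C --y--> D
D --x--> E
E --x--> C
C --y--> D
D --x--> E
E --y--> A
A --y--> E
E --x--> C
C --x--> E
E --y--> A
A --y--> E
E --x--> C
C --x--> E
E --x--> C

C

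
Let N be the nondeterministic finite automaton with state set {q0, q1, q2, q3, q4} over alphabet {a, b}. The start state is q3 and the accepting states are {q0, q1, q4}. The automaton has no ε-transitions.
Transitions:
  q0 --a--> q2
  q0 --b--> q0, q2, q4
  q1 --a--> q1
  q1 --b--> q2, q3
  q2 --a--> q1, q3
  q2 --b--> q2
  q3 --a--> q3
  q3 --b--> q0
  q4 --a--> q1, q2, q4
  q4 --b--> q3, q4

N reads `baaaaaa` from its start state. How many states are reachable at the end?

Start: {q3}
read b: {q0}
read a: {q2}
read a: {q1, q3}
read a: {q1, q3}
read a: {q1, q3}
read a: {q1, q3}
read a: {q1, q3}
Final reachable set {q1, q3} has 2 states.

2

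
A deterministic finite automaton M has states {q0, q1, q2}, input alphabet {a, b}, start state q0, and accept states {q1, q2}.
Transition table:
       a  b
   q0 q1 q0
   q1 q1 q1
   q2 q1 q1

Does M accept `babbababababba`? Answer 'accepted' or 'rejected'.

q0 --b--> q0
q0 --a--> q1
q1 --b--> q1
q1 --b--> q1
q1 --a--> q1
q1 --b--> q1
q1 --a--> q1
q1 --b--> q1
q1 --a--> q1
q1 --b--> q1
q1 --a--> q1
q1 --b--> q1
q1 --b--> q1
q1 --a--> q1
End in state q1, which is an accepting state.

accepted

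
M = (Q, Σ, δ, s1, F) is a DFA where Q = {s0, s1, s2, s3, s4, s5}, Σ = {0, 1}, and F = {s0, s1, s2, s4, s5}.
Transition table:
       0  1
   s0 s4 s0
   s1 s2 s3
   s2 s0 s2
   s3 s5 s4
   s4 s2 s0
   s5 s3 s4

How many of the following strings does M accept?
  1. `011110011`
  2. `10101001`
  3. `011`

`011110011`: accepted
`10101001`: accepted
`011`: accepted

3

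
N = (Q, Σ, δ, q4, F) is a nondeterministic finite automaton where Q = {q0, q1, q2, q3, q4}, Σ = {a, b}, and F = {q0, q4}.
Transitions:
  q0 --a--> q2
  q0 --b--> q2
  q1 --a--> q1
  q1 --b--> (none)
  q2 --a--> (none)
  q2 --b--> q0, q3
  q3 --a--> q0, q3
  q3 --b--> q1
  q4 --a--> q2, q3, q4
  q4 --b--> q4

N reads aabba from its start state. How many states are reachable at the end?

5

Start: {q4}
read a: {q2, q3, q4}
read a: {q0, q2, q3, q4}
read b: {q0, q1, q2, q3, q4}
read b: {q0, q1, q2, q3, q4}
read a: {q0, q1, q2, q3, q4}
Final reachable set {q0, q1, q2, q3, q4} has 5 states.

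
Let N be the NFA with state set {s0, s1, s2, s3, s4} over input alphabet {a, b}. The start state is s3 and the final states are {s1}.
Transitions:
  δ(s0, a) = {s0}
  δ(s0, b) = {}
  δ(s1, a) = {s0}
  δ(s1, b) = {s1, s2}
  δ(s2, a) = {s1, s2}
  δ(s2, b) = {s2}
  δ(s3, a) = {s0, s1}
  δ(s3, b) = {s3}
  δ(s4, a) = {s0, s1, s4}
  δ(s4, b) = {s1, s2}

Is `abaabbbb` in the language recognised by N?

accepted

Start: {s3}
read a: {s0, s1}
read b: {s1, s2}
read a: {s0, s1, s2}
read a: {s0, s1, s2}
read b: {s1, s2}
read b: {s1, s2}
read b: {s1, s2}
read b: {s1, s2}
Reachable ∩ accepting = {s1} — nonempty.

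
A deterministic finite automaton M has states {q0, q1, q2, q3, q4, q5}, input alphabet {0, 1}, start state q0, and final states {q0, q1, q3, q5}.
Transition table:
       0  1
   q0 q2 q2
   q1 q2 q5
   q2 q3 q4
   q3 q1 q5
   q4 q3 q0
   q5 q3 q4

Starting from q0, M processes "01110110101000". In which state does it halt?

q2

q0 --0--> q2
q2 --1--> q4
q4 --1--> q0
q0 --1--> q2
q2 --0--> q3
q3 --1--> q5
q5 --1--> q4
q4 --0--> q3
q3 --1--> q5
q5 --0--> q3
q3 --1--> q5
q5 --0--> q3
q3 --0--> q1
q1 --0--> q2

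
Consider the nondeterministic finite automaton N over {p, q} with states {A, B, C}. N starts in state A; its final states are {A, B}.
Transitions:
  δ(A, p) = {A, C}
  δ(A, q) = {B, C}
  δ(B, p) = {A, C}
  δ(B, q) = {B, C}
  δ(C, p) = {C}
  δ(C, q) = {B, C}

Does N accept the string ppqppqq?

accepted

Start: {A}
read p: {A, C}
read p: {A, C}
read q: {B, C}
read p: {A, C}
read p: {A, C}
read q: {B, C}
read q: {B, C}
Reachable ∩ accepting = {B} — nonempty.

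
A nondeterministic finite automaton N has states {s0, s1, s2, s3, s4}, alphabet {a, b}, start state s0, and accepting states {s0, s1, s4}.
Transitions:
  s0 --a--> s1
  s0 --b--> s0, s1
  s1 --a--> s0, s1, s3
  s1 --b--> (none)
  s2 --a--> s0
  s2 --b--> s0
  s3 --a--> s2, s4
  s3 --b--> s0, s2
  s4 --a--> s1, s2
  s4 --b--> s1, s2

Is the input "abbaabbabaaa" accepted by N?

Start: {s0}
read a: {s1}
read b: {}
The reachable set is empty and stays empty for the remaining 10 symbols.
Reachable ∩ accepting = {} — empty.

rejected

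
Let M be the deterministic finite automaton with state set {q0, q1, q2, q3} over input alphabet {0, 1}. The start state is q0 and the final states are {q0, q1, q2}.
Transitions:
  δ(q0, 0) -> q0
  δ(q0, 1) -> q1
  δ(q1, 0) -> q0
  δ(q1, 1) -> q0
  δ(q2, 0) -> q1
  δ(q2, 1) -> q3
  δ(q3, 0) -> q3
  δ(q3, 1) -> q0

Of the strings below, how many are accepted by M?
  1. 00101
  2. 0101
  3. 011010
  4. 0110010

00101: accepted
0101: accepted
011010: accepted
0110010: accepted

4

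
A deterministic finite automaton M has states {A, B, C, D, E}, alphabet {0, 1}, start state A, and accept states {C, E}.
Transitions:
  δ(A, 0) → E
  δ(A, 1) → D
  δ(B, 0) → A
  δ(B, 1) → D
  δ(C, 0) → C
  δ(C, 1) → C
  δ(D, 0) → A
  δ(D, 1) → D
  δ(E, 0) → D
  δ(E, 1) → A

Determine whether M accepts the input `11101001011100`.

accepted

A --1--> D
D --1--> D
D --1--> D
D --0--> A
A --1--> D
D --0--> A
A --0--> E
E --1--> A
A --0--> E
E --1--> A
A --1--> D
D --1--> D
D --0--> A
A --0--> E
End in state E, which is an accepting state.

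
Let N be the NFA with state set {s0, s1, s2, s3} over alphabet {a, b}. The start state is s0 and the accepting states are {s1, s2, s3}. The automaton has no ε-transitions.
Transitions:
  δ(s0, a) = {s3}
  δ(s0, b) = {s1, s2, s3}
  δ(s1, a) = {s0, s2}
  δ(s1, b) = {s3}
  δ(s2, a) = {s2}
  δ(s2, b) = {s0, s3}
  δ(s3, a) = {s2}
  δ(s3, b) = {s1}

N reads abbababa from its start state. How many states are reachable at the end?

Start: {s0}
read a: {s3}
read b: {s1}
read b: {s3}
read a: {s2}
read b: {s0, s3}
read a: {s2, s3}
read b: {s0, s1, s3}
read a: {s0, s2, s3}
Final reachable set {s0, s2, s3} has 3 states.

3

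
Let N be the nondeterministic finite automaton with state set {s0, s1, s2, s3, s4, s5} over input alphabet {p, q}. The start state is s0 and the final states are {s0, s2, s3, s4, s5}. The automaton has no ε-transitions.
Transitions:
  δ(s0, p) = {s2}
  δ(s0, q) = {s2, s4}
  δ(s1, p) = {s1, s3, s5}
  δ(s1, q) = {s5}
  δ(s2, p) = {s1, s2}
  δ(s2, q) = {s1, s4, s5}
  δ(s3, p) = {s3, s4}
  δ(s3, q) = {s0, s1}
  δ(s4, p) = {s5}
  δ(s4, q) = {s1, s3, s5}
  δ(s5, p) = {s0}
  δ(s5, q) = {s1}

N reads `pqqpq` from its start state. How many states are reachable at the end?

Start: {s0}
read p: {s2}
read q: {s1, s4, s5}
read q: {s1, s3, s5}
read p: {s0, s1, s3, s4, s5}
read q: {s0, s1, s2, s3, s4, s5}
Final reachable set {s0, s1, s2, s3, s4, s5} has 6 states.

6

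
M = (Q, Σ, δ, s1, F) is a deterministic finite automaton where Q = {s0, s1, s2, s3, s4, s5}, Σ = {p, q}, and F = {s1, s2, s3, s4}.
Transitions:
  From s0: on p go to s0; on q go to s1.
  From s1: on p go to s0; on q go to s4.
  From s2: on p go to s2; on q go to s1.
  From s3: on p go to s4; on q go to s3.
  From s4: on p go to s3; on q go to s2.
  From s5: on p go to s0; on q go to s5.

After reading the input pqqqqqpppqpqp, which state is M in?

s1 --p--> s0
s0 --q--> s1
s1 --q--> s4
s4 --q--> s2
s2 --q--> s1
s1 --q--> s4
s4 --p--> s3
s3 --p--> s4
s4 --p--> s3
s3 --q--> s3
s3 --p--> s4
s4 --q--> s2
s2 --p--> s2

s2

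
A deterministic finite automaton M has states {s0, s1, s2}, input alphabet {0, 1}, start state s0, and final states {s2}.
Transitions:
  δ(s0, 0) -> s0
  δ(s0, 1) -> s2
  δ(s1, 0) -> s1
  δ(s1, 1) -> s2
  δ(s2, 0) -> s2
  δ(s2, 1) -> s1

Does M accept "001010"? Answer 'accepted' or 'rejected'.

s0 --0--> s0
s0 --0--> s0
s0 --1--> s2
s2 --0--> s2
s2 --1--> s1
s1 --0--> s1
End in state s1, which is not an accepting state.

rejected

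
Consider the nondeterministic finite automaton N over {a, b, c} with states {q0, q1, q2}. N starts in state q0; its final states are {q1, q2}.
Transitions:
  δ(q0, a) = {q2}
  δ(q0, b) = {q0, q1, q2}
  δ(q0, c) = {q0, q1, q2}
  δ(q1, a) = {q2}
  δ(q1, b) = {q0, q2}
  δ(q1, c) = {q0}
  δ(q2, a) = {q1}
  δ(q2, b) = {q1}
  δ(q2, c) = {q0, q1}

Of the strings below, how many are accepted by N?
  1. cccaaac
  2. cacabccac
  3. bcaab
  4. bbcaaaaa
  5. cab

cccaaac: accepted
cacabccac: accepted
bcaab: accepted
bbcaaaaa: accepted
cab: accepted

5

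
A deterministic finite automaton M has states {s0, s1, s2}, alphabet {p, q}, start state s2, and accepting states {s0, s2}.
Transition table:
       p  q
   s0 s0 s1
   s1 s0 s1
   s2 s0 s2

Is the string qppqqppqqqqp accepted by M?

accepted

s2 --q--> s2
s2 --p--> s0
s0 --p--> s0
s0 --q--> s1
s1 --q--> s1
s1 --p--> s0
s0 --p--> s0
s0 --q--> s1
s1 --q--> s1
s1 --q--> s1
s1 --q--> s1
s1 --p--> s0
End in state s0, which is an accepting state.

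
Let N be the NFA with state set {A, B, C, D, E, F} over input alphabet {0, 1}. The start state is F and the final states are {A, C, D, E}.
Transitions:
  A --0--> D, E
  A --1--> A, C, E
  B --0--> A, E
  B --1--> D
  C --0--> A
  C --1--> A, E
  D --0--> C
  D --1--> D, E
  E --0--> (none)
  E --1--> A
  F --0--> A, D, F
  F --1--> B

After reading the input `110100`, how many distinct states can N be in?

Start: {F}
read 1: {B}
read 1: {D}
read 0: {C}
read 1: {A, E}
read 0: {D, E}
read 0: {C}
Final reachable set {C} has 1 state.

1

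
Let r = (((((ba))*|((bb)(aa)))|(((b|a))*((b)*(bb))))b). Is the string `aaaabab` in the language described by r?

No split of aaaabab into u·v has ((((ba))*|((bb)(aa)))|(((b|a))*((b)*(bb)))) matching u and b matching v.

no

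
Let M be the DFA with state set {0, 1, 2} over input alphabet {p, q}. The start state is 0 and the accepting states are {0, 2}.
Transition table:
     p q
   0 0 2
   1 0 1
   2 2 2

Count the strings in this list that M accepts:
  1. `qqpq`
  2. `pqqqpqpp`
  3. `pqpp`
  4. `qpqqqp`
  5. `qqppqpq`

`qqpq`: accepted
`pqqqpqpp`: accepted
`pqpp`: accepted
`qpqqqp`: accepted
`qqppqpq`: accepted

5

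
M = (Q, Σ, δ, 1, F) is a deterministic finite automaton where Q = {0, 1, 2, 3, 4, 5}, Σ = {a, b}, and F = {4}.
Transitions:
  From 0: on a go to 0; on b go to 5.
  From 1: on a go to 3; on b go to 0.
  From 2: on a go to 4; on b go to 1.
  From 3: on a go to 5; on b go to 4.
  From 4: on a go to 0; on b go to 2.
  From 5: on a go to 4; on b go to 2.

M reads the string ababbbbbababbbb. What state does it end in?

1 --a--> 3
3 --b--> 4
4 --a--> 0
0 --b--> 5
5 --b--> 2
2 --b--> 1
1 --b--> 0
0 --b--> 5
5 --a--> 4
4 --b--> 2
2 --a--> 4
4 --b--> 2
2 --b--> 1
1 --b--> 0
0 --b--> 5

5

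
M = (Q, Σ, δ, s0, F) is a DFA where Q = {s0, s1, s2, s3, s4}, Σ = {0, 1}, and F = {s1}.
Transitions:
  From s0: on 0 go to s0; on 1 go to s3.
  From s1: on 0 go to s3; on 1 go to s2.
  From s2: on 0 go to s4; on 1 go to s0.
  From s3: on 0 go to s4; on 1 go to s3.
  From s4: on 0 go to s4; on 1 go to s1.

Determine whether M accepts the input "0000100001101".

accepted

s0 --0--> s0
s0 --0--> s0
s0 --0--> s0
s0 --0--> s0
s0 --1--> s3
s3 --0--> s4
s4 --0--> s4
s4 --0--> s4
s4 --0--> s4
s4 --1--> s1
s1 --1--> s2
s2 --0--> s4
s4 --1--> s1
End in state s1, which is an accepting state.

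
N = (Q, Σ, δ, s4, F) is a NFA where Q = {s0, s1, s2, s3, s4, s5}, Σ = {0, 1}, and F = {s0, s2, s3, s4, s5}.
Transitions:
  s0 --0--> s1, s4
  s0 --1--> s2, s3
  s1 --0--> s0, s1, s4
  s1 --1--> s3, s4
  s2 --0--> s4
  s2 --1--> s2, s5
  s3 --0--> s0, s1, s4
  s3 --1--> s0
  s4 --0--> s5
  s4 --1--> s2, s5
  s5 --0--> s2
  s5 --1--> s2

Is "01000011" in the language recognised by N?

accepted

Start: {s4}
read 0: {s5}
read 1: {s2}
read 0: {s4}
read 0: {s5}
read 0: {s2}
read 0: {s4}
read 1: {s2, s5}
read 1: {s2, s5}
Reachable ∩ accepting = {s2, s5} — nonempty.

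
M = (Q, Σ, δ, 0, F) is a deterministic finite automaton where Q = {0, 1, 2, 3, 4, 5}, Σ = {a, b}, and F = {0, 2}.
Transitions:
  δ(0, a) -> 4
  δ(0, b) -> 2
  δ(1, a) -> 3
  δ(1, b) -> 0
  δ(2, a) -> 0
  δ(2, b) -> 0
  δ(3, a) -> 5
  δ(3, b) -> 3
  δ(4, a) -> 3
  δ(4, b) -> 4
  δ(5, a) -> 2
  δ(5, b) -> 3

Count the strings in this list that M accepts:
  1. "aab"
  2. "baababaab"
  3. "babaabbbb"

"aab": rejected
"baababaab": accepted
"babaabbbb": rejected

1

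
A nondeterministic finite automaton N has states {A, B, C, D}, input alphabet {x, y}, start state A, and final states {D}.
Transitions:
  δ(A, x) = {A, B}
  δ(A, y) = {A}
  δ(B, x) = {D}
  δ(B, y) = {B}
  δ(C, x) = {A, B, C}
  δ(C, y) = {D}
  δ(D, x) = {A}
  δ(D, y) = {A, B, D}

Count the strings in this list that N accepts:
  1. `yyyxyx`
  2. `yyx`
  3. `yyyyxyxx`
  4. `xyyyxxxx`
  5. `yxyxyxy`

`yyyxyx`: accepted
`yyx`: rejected
`yyyyxyxx`: accepted
`xyyyxxxx`: accepted
`yxyxyxy`: accepted

4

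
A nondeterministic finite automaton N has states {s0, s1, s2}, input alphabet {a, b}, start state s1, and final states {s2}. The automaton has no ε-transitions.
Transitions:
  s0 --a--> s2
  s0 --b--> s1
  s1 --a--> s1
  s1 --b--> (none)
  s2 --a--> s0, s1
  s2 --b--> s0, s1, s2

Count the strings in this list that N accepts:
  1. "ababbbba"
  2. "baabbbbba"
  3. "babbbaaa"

0

"ababbbba": rejected
"baabbbbba": rejected
"babbbaaa": rejected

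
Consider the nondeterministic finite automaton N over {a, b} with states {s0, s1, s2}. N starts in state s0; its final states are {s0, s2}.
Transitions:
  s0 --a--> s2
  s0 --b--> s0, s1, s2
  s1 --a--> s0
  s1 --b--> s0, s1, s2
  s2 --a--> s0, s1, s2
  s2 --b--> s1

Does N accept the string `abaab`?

rejected

Start: {s0}
read a: {s2}
read b: {s1}
read a: {s0}
read a: {s2}
read b: {s1}
Reachable ∩ accepting = {} — empty.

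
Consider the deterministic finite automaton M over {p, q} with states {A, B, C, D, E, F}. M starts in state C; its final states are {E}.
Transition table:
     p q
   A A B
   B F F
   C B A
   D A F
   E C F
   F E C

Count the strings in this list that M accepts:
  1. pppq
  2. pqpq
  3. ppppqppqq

pppq: rejected
pqpq: rejected
ppppqppqq: rejected

0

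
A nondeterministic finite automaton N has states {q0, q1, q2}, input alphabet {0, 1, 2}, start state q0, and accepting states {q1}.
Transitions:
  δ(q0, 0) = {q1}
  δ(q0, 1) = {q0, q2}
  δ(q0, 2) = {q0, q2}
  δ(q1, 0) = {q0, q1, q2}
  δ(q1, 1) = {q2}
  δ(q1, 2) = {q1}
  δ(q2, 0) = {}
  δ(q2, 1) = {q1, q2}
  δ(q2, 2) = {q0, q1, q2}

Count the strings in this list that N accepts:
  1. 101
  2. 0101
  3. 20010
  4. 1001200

101: rejected
0101: rejected
20010: accepted
1001200: accepted

2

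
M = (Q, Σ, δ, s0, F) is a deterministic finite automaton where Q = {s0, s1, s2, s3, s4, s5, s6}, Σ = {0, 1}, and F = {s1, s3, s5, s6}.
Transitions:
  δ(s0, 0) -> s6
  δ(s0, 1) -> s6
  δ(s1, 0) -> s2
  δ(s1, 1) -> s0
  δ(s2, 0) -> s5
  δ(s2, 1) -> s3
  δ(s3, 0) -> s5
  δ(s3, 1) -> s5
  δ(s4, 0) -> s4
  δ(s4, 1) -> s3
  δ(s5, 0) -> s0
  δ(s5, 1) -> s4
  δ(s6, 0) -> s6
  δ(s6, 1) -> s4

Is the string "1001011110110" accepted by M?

s0 --1--> s6
s6 --0--> s6
s6 --0--> s6
s6 --1--> s4
s4 --0--> s4
s4 --1--> s3
s3 --1--> s5
s5 --1--> s4
s4 --1--> s3
s3 --0--> s5
s5 --1--> s4
s4 --1--> s3
s3 --0--> s5
End in state s5, which is an accepting state.

accepted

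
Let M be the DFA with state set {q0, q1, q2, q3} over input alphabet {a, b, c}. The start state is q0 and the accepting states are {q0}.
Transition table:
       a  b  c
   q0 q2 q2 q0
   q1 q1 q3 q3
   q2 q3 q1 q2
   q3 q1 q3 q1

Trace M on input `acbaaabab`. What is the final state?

q3

q0 --a--> q2
q2 --c--> q2
q2 --b--> q1
q1 --a--> q1
q1 --a--> q1
q1 --a--> q1
q1 --b--> q3
q3 --a--> q1
q1 --b--> q3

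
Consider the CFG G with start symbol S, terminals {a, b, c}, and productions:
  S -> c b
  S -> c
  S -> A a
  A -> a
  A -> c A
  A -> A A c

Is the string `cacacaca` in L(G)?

S ⇒ Aa ⇒ cAa ⇒ cAAca ⇒ cAAcAca ⇒ caAcAca ⇒ cacAcAca ⇒ cacacAca ⇒ cacacaca

yes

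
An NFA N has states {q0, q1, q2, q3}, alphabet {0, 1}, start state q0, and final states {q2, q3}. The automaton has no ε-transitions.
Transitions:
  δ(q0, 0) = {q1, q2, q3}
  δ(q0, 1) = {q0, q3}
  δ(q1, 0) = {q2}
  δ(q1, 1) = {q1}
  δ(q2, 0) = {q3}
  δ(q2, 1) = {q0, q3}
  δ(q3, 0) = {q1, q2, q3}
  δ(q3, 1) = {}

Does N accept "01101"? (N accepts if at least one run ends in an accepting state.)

accepted

Start: {q0}
read 0: {q1, q2, q3}
read 1: {q0, q1, q3}
read 1: {q0, q1, q3}
read 0: {q1, q2, q3}
read 1: {q0, q1, q3}
Reachable ∩ accepting = {q3} — nonempty.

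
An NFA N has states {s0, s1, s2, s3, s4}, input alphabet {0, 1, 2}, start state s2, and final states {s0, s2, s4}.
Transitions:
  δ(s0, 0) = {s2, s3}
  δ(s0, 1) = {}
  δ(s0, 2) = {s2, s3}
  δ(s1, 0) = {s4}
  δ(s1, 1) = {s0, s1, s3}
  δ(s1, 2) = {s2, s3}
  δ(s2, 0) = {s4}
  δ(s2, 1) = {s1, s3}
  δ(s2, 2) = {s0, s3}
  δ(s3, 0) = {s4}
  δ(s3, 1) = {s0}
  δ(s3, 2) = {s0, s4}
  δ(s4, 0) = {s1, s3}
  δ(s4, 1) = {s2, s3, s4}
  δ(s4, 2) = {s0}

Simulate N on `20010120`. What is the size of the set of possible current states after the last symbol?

4

Start: {s2}
read 2: {s0, s3}
read 0: {s2, s3, s4}
read 0: {s1, s3, s4}
read 1: {s0, s1, s2, s3, s4}
read 0: {s1, s2, s3, s4}
read 1: {s0, s1, s2, s3, s4}
read 2: {s0, s2, s3, s4}
read 0: {s1, s2, s3, s4}
Final reachable set {s1, s2, s3, s4} has 4 states.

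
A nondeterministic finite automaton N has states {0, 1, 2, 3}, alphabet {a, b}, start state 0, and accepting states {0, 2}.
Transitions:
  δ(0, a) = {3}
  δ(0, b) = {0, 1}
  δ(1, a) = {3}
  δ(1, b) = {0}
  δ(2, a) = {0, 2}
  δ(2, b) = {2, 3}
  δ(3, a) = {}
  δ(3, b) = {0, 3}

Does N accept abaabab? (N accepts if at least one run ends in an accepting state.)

rejected

Start: {0}
read a: {3}
read b: {0, 3}
read a: {3}
read a: {}
The reachable set is empty and stays empty for the remaining 3 symbols.
Reachable ∩ accepting = {} — empty.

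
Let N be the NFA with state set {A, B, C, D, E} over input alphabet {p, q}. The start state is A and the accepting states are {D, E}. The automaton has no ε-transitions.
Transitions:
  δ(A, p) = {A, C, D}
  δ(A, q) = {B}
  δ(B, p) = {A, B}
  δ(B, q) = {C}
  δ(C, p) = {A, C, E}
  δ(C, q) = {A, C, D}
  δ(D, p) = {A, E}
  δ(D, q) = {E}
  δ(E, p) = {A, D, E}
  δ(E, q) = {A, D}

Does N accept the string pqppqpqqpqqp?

Start: {A}
read p: {A, C, D}
read q: {A, B, C, D, E}
read p: {A, B, C, D, E}
read p: {A, B, C, D, E}
read q: {A, B, C, D, E}
read p: {A, B, C, D, E}
read q: {A, B, C, D, E}
read q: {A, B, C, D, E}
read p: {A, B, C, D, E}
read q: {A, B, C, D, E}
read q: {A, B, C, D, E}
read p: {A, B, C, D, E}
Reachable ∩ accepting = {D, E} — nonempty.

accepted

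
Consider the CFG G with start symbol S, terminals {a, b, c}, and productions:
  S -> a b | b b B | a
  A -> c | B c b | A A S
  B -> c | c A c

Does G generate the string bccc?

no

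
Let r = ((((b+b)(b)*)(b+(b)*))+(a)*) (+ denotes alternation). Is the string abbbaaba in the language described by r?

no

Neither (((b+b)(b)*)(b+(b)*)) nor (a)* matches abbbaaba.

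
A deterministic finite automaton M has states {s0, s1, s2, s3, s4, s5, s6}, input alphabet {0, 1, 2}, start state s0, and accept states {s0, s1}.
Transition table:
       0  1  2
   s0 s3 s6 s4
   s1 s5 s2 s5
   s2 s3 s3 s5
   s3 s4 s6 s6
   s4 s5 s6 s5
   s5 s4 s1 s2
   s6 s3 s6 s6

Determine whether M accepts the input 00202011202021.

s0 --0--> s3
s3 --0--> s4
s4 --2--> s5
s5 --0--> s4
s4 --2--> s5
s5 --0--> s4
s4 --1--> s6
s6 --1--> s6
s6 --2--> s6
s6 --0--> s3
s3 --2--> s6
s6 --0--> s3
s3 --2--> s6
s6 --1--> s6
End in state s6, which is not an accepting state.

rejected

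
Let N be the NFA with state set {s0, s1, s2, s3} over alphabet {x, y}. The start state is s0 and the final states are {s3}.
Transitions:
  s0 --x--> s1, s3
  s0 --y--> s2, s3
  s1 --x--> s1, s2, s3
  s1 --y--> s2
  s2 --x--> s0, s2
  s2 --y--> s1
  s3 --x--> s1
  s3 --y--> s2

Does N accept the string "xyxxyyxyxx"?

Start: {s0}
read x: {s1, s3}
read y: {s2}
read x: {s0, s2}
read x: {s0, s1, s2, s3}
read y: {s1, s2, s3}
read y: {s1, s2}
read x: {s0, s1, s2, s3}
read y: {s1, s2, s3}
read x: {s0, s1, s2, s3}
read x: {s0, s1, s2, s3}
Reachable ∩ accepting = {s3} — nonempty.

accepted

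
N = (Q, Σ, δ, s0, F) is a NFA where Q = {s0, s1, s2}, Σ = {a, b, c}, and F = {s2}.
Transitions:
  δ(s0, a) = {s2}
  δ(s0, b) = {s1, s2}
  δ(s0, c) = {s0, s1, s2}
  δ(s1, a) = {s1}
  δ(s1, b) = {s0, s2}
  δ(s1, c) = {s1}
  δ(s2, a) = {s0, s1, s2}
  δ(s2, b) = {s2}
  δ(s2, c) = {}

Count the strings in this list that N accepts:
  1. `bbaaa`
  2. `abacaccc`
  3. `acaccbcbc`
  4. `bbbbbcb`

`bbaaa`: accepted
`abacaccc`: accepted
`acaccbcbc`: rejected
`bbbbbcb`: accepted

3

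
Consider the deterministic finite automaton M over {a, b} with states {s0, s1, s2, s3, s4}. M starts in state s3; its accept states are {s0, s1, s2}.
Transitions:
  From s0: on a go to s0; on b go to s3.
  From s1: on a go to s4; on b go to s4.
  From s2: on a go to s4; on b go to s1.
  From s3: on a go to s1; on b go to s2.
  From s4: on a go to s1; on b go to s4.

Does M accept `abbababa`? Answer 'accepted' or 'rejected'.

accepted

s3 --a--> s1
s1 --b--> s4
s4 --b--> s4
s4 --a--> s1
s1 --b--> s4
s4 --a--> s1
s1 --b--> s4
s4 --a--> s1
End in state s1, which is an accepting state.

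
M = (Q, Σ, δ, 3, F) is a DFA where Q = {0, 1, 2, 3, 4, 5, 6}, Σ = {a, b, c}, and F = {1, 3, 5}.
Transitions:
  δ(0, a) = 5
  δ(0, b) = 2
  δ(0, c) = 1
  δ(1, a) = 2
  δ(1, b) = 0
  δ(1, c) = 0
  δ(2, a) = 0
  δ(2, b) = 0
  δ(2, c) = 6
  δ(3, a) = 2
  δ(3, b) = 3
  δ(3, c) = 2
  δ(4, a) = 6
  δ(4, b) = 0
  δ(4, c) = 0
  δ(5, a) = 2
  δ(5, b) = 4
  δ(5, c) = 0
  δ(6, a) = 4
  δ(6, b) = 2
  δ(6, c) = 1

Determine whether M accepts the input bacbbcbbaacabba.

3 --b--> 3
3 --a--> 2
2 --c--> 6
6 --b--> 2
2 --b--> 0
0 --c--> 1
1 --b--> 0
0 --b--> 2
2 --a--> 0
0 --a--> 5
5 --c--> 0
0 --a--> 5
5 --b--> 4
4 --b--> 0
0 --a--> 5
End in state 5, which is an accepting state.

accepted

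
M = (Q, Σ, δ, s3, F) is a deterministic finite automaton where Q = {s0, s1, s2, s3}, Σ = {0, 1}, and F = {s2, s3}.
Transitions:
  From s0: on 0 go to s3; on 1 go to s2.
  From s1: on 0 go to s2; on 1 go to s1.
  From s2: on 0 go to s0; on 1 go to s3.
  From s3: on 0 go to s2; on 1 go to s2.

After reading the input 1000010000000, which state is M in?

s3 --1--> s2
s2 --0--> s0
s0 --0--> s3
s3 --0--> s2
s2 --0--> s0
s0 --1--> s2
s2 --0--> s0
s0 --0--> s3
s3 --0--> s2
s2 --0--> s0
s0 --0--> s3
s3 --0--> s2
s2 --0--> s0

s0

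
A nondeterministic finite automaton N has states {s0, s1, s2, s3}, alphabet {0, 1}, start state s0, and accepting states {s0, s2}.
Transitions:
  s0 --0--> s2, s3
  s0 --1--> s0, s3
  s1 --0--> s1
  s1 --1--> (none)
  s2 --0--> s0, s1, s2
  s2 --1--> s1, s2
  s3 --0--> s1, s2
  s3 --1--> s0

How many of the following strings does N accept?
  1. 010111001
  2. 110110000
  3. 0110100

3

010111001: accepted
110110000: accepted
0110100: accepted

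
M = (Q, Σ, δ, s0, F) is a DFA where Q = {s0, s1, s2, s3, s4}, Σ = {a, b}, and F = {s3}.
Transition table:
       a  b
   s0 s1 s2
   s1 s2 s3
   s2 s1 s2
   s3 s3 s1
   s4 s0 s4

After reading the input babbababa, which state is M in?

s3

s0 --b--> s2
s2 --a--> s1
s1 --b--> s3
s3 --b--> s1
s1 --a--> s2
s2 --b--> s2
s2 --a--> s1
s1 --b--> s3
s3 --a--> s3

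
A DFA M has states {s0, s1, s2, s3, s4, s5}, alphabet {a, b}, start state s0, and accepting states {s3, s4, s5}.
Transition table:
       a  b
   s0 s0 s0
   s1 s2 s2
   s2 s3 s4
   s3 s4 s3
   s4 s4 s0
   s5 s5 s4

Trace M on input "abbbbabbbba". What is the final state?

s0

s0 --a--> s0
s0 --b--> s0
s0 --b--> s0
s0 --b--> s0
s0 --b--> s0
s0 --a--> s0
s0 --b--> s0
s0 --b--> s0
s0 --b--> s0
s0 --b--> s0
s0 --a--> s0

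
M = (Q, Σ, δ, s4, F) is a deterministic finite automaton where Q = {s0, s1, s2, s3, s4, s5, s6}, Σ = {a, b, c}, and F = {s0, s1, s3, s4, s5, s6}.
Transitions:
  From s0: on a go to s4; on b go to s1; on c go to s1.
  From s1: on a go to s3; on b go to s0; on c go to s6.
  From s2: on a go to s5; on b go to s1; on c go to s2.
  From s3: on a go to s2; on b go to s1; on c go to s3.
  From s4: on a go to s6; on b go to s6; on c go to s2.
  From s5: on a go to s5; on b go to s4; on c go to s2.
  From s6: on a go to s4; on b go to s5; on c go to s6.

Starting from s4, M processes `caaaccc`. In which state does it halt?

s4 --c--> s2
s2 --a--> s5
s5 --a--> s5
s5 --a--> s5
s5 --c--> s2
s2 --c--> s2
s2 --c--> s2

s2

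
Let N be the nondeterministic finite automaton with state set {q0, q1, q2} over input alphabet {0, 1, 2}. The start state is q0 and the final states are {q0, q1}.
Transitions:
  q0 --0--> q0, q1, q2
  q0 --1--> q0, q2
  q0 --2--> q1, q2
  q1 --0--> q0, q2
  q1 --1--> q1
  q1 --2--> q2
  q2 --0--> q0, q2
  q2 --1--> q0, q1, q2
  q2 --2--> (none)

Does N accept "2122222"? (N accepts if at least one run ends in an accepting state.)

Start: {q0}
read 2: {q1, q2}
read 1: {q0, q1, q2}
read 2: {q1, q2}
read 2: {q2}
read 2: {}
The reachable set is empty and stays empty for the remaining 2 symbols.
Reachable ∩ accepting = {} — empty.

rejected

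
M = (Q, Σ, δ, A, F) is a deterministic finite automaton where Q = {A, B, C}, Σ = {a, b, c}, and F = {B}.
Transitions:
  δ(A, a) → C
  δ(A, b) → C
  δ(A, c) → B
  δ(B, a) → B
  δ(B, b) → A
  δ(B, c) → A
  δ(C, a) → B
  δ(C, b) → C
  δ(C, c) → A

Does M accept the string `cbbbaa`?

accepted

A --c--> B
B --b--> A
A --b--> C
C --b--> C
C --a--> B
B --a--> B
End in state B, which is an accepting state.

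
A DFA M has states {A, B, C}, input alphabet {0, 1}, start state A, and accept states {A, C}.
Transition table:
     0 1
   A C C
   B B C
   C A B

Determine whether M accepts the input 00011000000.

A --0--> C
C --0--> A
A --0--> C
C --1--> B
B --1--> C
C --0--> A
A --0--> C
C --0--> A
A --0--> C
C --0--> A
A --0--> C
End in state C, which is an accepting state.

accepted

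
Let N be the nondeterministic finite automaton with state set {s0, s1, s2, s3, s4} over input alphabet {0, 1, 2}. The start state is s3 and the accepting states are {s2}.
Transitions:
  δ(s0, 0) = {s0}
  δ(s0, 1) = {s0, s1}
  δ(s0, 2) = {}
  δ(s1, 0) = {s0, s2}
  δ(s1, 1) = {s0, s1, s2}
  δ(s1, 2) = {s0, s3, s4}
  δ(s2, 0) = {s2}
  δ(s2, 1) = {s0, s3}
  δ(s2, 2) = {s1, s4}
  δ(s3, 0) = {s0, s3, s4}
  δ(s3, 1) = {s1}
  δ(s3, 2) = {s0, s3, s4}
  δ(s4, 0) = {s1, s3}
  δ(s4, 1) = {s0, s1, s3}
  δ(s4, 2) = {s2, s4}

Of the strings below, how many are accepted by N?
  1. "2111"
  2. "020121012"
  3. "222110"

"2111": accepted
"020121012": rejected
"222110": accepted

2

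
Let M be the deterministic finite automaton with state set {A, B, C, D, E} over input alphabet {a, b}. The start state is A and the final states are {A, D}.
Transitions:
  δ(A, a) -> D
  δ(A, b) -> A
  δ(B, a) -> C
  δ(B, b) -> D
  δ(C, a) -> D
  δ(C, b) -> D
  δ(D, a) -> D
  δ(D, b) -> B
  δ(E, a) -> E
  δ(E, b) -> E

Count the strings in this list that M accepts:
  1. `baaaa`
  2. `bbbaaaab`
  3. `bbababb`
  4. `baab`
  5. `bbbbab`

`baaaa`: accepted
`bbbaaaab`: rejected
`bbababb`: rejected
`baab`: rejected
`bbbbab`: rejected

1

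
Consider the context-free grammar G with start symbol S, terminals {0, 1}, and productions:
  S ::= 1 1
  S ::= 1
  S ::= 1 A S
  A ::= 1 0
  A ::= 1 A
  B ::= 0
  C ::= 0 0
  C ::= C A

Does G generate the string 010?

no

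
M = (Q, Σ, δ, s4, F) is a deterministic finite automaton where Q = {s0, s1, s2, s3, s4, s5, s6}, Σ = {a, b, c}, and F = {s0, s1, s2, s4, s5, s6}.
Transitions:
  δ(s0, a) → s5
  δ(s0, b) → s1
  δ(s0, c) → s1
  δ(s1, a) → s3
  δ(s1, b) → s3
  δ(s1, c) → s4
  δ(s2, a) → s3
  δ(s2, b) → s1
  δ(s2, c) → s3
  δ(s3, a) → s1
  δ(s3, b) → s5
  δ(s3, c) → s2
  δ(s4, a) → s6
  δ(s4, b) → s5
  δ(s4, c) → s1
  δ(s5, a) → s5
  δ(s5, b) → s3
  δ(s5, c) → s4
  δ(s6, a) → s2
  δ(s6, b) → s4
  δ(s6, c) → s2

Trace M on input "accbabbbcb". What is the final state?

s4 --a--> s6
s6 --c--> s2
s2 --c--> s3
s3 --b--> s5
s5 --a--> s5
s5 --b--> s3
s3 --b--> s5
s5 --b--> s3
s3 --c--> s2
s2 --b--> s1

s1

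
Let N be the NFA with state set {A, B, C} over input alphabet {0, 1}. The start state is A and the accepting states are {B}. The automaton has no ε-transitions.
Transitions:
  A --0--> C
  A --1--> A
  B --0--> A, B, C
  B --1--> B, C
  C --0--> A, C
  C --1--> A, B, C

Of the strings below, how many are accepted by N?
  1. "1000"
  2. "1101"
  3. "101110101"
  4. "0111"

"1000": rejected
"1101": accepted
"101110101": accepted
"0111": accepted

3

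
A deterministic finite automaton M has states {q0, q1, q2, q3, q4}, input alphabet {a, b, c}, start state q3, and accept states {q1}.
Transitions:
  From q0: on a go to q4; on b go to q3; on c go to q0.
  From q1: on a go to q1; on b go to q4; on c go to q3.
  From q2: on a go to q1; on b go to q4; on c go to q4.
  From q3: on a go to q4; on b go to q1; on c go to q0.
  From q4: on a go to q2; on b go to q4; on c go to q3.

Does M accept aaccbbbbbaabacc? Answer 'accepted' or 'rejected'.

q3 --a--> q4
q4 --a--> q2
q2 --c--> q4
q4 --c--> q3
q3 --b--> q1
q1 --b--> q4
q4 --b--> q4
q4 --b--> q4
q4 --b--> q4
q4 --a--> q2
q2 --a--> q1
q1 --b--> q4
q4 --a--> q2
q2 --c--> q4
q4 --c--> q3
End in state q3, which is not an accepting state.

rejected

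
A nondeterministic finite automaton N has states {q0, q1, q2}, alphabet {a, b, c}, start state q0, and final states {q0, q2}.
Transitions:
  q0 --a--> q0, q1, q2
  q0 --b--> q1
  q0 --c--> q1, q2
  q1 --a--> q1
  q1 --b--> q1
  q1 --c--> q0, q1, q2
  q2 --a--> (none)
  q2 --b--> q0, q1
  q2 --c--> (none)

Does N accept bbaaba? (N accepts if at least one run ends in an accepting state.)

Start: {q0}
read b: {q1}
read b: {q1}
read a: {q1}
read a: {q1}
read b: {q1}
read a: {q1}
Reachable ∩ accepting = {} — empty.

rejected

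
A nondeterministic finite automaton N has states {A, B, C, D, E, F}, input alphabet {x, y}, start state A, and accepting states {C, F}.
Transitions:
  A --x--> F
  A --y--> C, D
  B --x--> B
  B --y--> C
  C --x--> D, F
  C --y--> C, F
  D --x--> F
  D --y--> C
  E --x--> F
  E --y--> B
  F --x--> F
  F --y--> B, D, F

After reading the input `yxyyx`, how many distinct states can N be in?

Start: {A}
read y: {C, D}
read x: {D, F}
read y: {B, C, D, F}
read y: {B, C, D, F}
read x: {B, D, F}
Final reachable set {B, D, F} has 3 states.

3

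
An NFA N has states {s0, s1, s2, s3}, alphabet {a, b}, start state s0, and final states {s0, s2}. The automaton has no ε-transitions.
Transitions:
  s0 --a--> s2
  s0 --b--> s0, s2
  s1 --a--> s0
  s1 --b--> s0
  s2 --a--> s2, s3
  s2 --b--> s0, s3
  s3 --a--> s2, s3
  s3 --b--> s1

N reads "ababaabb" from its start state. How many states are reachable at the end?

Start: {s0}
read a: {s2}
read b: {s0, s3}
read a: {s2, s3}
read b: {s0, s1, s3}
read a: {s0, s2, s3}
read a: {s2, s3}
read b: {s0, s1, s3}
read b: {s0, s1, s2}
Final reachable set {s0, s1, s2} has 3 states.

3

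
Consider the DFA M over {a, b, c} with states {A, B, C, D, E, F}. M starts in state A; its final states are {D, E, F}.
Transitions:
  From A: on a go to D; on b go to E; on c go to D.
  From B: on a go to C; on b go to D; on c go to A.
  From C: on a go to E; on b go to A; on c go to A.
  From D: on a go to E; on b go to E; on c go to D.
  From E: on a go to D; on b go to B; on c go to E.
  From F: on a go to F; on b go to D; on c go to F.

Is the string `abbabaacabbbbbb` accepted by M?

A --a--> D
D --b--> E
E --b--> B
B --a--> C
C --b--> A
A --a--> D
D --a--> E
E --c--> E
E --a--> D
D --b--> E
E --b--> B
B --b--> D
D --b--> E
E --b--> B
B --b--> D
End in state D, which is an accepting state.

accepted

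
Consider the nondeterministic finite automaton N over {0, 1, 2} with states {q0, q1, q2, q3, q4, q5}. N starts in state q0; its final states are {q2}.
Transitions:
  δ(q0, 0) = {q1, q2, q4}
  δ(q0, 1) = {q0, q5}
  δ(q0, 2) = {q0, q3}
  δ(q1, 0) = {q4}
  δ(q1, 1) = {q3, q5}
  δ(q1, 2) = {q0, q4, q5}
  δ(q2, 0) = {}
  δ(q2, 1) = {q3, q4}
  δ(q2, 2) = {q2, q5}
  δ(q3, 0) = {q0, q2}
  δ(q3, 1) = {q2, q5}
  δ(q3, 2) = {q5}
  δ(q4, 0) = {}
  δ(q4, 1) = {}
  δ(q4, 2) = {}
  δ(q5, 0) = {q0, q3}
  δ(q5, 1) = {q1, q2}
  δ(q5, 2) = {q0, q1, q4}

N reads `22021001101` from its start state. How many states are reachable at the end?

Start: {q0}
read 2: {q0, q3}
read 2: {q0, q3, q5}
read 0: {q0, q1, q2, q3, q4}
read 2: {q0, q2, q3, q4, q5}
read 1: {q0, q1, q2, q3, q4, q5}
read 0: {q0, q1, q2, q3, q4}
read 0: {q0, q1, q2, q4}
read 1: {q0, q3, q4, q5}
read 1: {q0, q1, q2, q5}
read 0: {q0, q1, q2, q3, q4}
read 1: {q0, q2, q3, q4, q5}
Final reachable set {q0, q2, q3, q4, q5} has 5 states.

5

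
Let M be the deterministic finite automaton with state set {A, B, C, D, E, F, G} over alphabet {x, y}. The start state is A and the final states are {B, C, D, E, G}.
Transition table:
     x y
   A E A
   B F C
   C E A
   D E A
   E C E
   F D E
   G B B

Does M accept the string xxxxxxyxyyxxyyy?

accepted

A --x--> E
E --x--> C
C --x--> E
E --x--> C
C --x--> E
E --x--> C
C --y--> A
A --x--> E
E --y--> E
E --y--> E
E --x--> C
C --x--> E
E --y--> E
E --y--> E
E --y--> E
End in state E, which is an accepting state.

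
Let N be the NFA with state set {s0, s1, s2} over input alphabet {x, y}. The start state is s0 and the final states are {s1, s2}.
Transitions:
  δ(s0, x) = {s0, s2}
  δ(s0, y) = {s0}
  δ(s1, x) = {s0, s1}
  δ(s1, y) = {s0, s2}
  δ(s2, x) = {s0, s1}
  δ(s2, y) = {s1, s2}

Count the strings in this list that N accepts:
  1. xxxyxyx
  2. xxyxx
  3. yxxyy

3

xxxyxyx: accepted
xxyxx: accepted
yxxyy: accepted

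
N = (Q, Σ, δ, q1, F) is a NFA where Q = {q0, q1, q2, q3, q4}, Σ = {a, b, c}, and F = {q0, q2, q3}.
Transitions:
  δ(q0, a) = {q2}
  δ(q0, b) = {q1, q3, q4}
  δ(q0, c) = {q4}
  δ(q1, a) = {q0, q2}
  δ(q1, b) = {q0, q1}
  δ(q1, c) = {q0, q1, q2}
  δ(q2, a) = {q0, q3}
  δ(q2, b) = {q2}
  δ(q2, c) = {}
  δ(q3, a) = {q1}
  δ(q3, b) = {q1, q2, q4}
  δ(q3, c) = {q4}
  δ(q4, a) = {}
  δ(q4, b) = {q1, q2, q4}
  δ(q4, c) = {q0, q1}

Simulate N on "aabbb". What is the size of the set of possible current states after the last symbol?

Start: {q1}
read a: {q0, q2}
read a: {q0, q2, q3}
read b: {q1, q2, q3, q4}
read b: {q0, q1, q2, q4}
read b: {q0, q1, q2, q3, q4}
Final reachable set {q0, q1, q2, q3, q4} has 5 states.

5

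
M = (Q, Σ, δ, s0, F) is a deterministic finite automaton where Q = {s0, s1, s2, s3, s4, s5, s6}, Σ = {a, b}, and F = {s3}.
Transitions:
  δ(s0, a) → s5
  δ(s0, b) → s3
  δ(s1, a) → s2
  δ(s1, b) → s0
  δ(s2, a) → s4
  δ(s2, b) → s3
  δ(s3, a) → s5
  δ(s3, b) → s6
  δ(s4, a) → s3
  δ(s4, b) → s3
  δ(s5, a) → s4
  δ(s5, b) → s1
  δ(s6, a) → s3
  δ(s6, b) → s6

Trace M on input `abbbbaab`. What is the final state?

s1

s0 --a--> s5
s5 --b--> s1
s1 --b--> s0
s0 --b--> s3
s3 --b--> s6
s6 --a--> s3
s3 --a--> s5
s5 --b--> s1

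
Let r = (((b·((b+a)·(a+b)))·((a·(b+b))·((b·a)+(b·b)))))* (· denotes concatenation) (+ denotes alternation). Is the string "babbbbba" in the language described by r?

no

babbbbba cannot be split into zero or more pieces each matching ((b·((b+a)·(a+b)))·((a·(b+b))·((b·a)+(b·b)))).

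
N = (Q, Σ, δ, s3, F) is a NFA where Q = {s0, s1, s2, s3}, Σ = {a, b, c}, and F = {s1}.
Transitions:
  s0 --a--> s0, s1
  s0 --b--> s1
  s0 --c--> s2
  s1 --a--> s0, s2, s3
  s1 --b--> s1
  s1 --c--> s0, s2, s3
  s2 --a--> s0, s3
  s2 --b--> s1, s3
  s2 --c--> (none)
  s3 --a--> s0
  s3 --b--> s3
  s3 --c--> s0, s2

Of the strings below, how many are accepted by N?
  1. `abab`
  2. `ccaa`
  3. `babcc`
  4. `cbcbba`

`abab`: accepted
`ccaa`: accepted
`babcc`: rejected
`cbcbba`: rejected

2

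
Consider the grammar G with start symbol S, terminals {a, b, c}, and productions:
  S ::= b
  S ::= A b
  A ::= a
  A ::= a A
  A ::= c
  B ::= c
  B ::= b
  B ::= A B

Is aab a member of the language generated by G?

yes

S ⇒ Ab ⇒ aAb ⇒ aab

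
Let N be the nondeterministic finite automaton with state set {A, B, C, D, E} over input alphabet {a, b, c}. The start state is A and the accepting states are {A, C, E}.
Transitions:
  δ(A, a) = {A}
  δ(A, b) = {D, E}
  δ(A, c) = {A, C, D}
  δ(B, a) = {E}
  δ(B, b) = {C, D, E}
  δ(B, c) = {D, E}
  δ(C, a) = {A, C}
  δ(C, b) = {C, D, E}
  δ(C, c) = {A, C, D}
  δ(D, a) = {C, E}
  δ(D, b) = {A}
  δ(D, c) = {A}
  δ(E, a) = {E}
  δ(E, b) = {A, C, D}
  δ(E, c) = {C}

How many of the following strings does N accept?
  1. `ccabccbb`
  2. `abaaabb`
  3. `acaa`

3

`ccabccbb`: accepted
`abaaabb`: accepted
`acaa`: accepted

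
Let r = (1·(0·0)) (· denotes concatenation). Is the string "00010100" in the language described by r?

no

No split of 00010100 into u·v has 1 matching u and (0·0) matching v.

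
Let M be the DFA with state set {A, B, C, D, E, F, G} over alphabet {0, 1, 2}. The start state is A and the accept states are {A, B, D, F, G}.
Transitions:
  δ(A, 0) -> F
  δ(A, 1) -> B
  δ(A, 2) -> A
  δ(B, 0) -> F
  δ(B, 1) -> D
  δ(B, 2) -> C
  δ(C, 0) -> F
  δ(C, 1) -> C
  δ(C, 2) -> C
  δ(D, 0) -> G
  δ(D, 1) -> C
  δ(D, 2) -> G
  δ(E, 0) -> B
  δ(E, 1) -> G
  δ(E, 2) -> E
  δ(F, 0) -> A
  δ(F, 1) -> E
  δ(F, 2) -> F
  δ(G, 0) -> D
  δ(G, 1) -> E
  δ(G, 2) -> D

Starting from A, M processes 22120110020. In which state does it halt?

A --2--> A
A --2--> A
A --1--> B
B --2--> C
C --0--> F
F --1--> E
E --1--> G
G --0--> D
D --0--> G
G --2--> D
D --0--> G

G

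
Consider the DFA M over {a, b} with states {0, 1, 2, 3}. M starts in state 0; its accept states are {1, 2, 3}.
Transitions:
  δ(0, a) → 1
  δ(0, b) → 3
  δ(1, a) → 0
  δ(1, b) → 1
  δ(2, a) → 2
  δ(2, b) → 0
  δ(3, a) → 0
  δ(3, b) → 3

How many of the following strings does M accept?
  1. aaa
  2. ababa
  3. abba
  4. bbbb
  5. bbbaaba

2

aaa: accepted
ababa: rejected
abba: rejected
bbbb: accepted
bbbaaba: rejected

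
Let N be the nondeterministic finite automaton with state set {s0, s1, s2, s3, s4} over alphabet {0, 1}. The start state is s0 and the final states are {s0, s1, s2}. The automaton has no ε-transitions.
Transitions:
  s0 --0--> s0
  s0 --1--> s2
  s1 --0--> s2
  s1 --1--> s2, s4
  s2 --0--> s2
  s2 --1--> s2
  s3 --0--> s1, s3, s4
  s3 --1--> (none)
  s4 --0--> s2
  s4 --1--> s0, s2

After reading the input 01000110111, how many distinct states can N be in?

Start: {s0}
read 0: {s0}
read 1: {s2}
read 0: {s2}
read 0: {s2}
read 0: {s2}
read 1: {s2}
read 1: {s2}
read 0: {s2}
read 1: {s2}
read 1: {s2}
read 1: {s2}
Final reachable set {s2} has 1 state.

1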